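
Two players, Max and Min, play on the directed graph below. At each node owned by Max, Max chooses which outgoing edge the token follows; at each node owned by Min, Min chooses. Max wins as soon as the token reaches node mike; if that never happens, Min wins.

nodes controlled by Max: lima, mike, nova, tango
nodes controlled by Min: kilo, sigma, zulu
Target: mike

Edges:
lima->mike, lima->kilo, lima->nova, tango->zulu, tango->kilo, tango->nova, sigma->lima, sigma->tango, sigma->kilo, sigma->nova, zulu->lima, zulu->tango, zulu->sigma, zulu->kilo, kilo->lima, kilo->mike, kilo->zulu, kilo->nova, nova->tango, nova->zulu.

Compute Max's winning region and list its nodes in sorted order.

A0 = {mike}
A1: add {lima} — lima (Max) has lima→mike.
A2 = A1; e.g. tango (Max) has no edge into A1. Fixed point.
Max's winning region = {lima, mike}.

lima, mike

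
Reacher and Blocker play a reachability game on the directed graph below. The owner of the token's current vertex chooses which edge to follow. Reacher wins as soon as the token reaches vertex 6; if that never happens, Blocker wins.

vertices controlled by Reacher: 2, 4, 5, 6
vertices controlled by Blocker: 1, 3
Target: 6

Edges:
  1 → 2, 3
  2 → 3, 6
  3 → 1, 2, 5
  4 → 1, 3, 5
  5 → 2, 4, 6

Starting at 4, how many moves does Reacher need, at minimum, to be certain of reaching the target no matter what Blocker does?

2

A0 = {6}
A1: add {2, 5} — 2 (Reacher) has 2→6; 5 (Reacher) has 5→6.
A2: add {4} — 4 (Reacher) has 4→5.
A3 = A2; e.g. 1 (Blocker) can still go to 3. Fixed point.
4 enters the attractor at level 2, so Reacher can force the target in 2 moves from there.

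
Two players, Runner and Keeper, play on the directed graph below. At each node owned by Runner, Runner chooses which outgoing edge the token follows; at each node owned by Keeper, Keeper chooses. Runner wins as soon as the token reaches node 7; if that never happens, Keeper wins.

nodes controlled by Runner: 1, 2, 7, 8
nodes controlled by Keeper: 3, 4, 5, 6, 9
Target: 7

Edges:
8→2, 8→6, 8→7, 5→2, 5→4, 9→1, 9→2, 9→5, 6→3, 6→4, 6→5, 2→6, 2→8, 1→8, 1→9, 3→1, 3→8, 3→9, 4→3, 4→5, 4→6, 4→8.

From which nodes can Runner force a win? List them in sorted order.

1, 2, 7, 8

A0 = {7}
A1: add {8} — 8 (Runner) has 8→7.
A2: add {1, 2} — 1 (Runner) has 1→8; 2 (Runner) has 2→8.
A3 = A2; e.g. 3 (Keeper) can still go to 9. Fixed point.
Runner's winning region = {1, 2, 7, 8}.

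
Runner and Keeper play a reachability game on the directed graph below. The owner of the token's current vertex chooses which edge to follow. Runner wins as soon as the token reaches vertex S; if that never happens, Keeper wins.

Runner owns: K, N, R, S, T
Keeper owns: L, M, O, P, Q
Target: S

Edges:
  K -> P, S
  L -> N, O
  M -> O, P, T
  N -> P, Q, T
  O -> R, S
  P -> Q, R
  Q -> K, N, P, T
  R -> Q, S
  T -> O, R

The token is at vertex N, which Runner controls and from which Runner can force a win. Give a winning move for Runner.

T

A0 = {S}
A1: add {K, R} — K (Runner) has K→S; R (Runner) has R→S.
A2: add {O, T} — O (Keeper): all of {R, S} already in; T (Runner) has T→R.
A3: add {N} — N (Runner) has N→T.
A4: add {L} — L (Keeper): all of {N, O} already in.
A5 = A4; e.g. M (Keeper) can still go to P. Fixed point.
From N, successor T is in the attractor (rank 2); the other successors P, Q are not.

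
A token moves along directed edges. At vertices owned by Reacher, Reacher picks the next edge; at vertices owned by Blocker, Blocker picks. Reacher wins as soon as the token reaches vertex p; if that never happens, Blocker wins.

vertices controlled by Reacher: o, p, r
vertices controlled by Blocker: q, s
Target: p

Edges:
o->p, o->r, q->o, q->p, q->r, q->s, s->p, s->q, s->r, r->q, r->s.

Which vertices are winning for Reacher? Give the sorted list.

o, p

A0 = {p}
A1: add {o} — o (Reacher) has o→p.
A2 = A1; e.g. q (Blocker) can still go to r. Fixed point.
Reacher's winning region = {o, p}.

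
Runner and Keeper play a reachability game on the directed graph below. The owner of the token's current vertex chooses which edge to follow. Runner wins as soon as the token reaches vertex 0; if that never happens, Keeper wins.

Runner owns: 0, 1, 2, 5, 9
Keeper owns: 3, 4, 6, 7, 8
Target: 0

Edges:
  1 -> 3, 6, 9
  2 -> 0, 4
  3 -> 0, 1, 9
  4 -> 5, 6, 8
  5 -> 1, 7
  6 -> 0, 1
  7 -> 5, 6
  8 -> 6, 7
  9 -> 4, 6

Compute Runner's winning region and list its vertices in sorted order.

A0 = {0}
A1: add {2} — 2 (Runner) has 2→0.
A2 = A1; e.g. 1 (Runner) has no edge into A1. Fixed point.
Runner's winning region = {0, 2}.

0, 2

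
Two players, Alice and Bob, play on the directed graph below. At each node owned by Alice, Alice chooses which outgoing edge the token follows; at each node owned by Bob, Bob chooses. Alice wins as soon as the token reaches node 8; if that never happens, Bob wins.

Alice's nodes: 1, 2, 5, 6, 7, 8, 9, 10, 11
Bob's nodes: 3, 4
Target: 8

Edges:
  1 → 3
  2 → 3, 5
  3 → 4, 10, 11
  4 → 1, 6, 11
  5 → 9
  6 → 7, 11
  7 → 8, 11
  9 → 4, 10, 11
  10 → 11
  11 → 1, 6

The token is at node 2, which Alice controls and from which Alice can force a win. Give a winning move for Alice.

A0 = {8}
A1: add {7} — 7 (Alice) has 7→8.
A2: add {6} — 6 (Alice) has 6→7.
A3: add {11} — 11 (Alice) has 11→6.
A4: add {9, 10} — 9 (Alice) has 9→11; 10 (Alice) has 10→11.
A5: add {5} — 5 (Alice) has 5→9.
A6: add {2} — 2 (Alice) has 2→5.
A7 = A6; e.g. 1 (Alice) has no edge into A6. Fixed point.
From 2, successor 5 is in the attractor (rank 5); the other successor 3 is not.

5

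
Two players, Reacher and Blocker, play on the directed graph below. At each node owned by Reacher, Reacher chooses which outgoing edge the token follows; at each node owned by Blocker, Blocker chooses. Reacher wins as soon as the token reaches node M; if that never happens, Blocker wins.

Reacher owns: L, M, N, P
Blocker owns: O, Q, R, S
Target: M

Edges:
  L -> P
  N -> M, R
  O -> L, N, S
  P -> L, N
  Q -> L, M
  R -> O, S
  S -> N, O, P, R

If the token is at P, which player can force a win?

Reacher

A0 = {M}
A1: add {N} — N (Reacher) has N→M.
A2: add {P} — P (Reacher) has P→N.
P ∈ A2, so Reacher can force the target.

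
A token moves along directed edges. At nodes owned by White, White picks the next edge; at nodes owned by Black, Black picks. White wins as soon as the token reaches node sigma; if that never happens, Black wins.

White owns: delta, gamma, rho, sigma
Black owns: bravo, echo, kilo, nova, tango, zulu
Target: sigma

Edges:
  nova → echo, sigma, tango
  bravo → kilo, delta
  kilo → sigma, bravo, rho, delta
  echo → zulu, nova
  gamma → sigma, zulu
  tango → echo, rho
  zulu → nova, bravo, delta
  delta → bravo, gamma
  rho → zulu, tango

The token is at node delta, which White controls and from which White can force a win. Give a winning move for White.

A0 = {sigma}
A1: add {gamma} — gamma (White) has gamma→sigma.
A2: add {delta} — delta (White) has delta→gamma.
A3 = A2; e.g. echo (Black) can still go to zulu. Fixed point.
From delta, successor gamma is in the attractor (rank 1); the other successor bravo is not.

gamma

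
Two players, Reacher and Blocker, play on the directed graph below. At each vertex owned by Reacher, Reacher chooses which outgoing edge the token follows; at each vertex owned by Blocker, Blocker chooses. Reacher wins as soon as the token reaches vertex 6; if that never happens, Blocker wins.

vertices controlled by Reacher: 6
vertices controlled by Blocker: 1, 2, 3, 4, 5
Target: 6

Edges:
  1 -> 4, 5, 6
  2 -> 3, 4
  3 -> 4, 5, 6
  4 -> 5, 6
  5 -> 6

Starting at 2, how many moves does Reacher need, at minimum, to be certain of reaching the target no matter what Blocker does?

A0 = {6}
A1: add {5} — 5 (Blocker): all of {6} already in.
A2: add {4} — 4 (Blocker): all of {5, 6} already in.
A3: add {1, 3} — 1 (Blocker): all of {4, 5, 6} already in; 3 (Blocker): all of {4, 5, 6} already in.
A4: add {2} — 2 (Blocker): all of {3, 4} already in.
A4 = all vertices. Fixed point.
2 enters the attractor at level 4, so Reacher can force the target in 4 moves from there.

4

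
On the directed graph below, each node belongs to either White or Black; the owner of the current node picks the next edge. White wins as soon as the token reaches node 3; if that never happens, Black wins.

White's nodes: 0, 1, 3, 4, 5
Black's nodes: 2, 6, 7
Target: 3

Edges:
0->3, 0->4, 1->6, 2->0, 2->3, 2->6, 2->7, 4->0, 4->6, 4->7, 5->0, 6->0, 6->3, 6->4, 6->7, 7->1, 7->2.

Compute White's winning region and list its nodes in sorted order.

A0 = {3}
A1: add {0} — 0 (White) has 0→3.
A2: add {4, 5} — 4 (White) has 4→0; 5 (White) has 5→0.
A3 = A2; e.g. 1 (White) has no edge into A2. Fixed point.
White's winning region = {0, 3, 4, 5}.

0, 3, 4, 5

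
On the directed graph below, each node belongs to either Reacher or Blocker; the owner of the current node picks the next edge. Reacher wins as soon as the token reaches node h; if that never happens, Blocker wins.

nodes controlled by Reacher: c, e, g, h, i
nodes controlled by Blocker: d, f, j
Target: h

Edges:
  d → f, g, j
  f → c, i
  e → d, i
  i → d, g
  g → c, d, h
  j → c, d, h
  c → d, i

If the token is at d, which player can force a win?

Blocker

A0 = {h}
A1: add {g} — g (Reacher) has g→h.
A2: add {i} — i (Reacher) has i→g.
A3: add {c, e} — c (Reacher) has c→i; e (Reacher) has e→i.
A4: add {f} — f (Blocker): all of {c, i} already in.
A5 = A4; e.g. d (Blocker) can still go to j. Fixed point.
d never enters the attractor, so Blocker can avoid the target forever.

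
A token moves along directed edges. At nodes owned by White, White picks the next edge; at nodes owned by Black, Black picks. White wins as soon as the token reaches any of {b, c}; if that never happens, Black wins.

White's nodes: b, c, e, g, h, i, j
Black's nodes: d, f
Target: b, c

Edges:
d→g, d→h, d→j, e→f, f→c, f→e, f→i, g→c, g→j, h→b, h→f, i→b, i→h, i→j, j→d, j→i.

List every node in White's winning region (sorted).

b, c, d, g, h, i, j

A0 = {b, c}
A1: add {g, h, i} — g (White) has g→c; h (White) has h→b; i (White) has i→b.
A2: add {j} — j (White) has j→i.
A3: add {d} — d (Black): all of {g, h, j} already in.
A4 = A3; e.g. e (White) has no edge into A3. Fixed point.
White's winning region = {b, c, d, g, h, i, j}.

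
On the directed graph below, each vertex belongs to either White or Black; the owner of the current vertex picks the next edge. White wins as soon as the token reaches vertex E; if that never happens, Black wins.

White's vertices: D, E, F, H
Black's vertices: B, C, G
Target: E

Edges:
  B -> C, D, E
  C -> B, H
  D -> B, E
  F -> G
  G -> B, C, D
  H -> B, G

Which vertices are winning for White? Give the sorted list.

A0 = {E}
A1: add {D} — D (White) has D→E.
A2 = A1; e.g. B (Black) can still go to C. Fixed point.
White's winning region = {D, E}.

D, E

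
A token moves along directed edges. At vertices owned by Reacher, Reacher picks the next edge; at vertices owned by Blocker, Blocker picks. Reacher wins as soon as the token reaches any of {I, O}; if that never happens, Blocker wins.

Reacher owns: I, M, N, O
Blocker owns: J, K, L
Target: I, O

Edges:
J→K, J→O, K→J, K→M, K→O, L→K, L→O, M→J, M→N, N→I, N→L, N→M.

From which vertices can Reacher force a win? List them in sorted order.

I, M, N, O

A0 = {I, O}
A1: add {N} — N (Reacher) has N→I.
A2: add {M} — M (Reacher) has M→N.
A3 = A2; e.g. J (Blocker) can still go to K. Fixed point.
Reacher's winning region = {I, M, N, O}.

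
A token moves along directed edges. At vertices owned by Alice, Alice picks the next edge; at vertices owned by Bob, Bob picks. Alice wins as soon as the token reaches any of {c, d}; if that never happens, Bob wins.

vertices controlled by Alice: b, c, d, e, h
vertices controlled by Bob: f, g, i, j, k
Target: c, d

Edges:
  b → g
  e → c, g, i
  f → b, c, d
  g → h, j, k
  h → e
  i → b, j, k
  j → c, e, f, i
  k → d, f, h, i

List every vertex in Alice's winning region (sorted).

c, d, e, h

A0 = {c, d}
A1: add {e} — e (Alice) has e→c.
A2: add {h} — h (Alice) has h→e.
A3 = A2; e.g. b (Alice) has no edge into A2. Fixed point.
Alice's winning region = {c, d, e, h}.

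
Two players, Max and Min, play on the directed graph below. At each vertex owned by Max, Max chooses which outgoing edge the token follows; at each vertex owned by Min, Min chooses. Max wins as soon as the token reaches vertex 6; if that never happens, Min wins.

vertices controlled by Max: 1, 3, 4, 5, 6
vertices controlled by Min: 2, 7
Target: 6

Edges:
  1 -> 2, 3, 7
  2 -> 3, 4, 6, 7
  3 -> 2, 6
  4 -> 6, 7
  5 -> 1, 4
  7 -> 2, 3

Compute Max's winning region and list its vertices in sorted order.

A0 = {6}
A1: add {3, 4} — 3 (Max) has 3→6; 4 (Max) has 4→6.
A2: add {1, 5} — 1 (Max) has 1→3; 5 (Max) has 5→4.
A3 = A2; e.g. 2 (Min) can still go to 7. Fixed point.
Max's winning region = {1, 3, 4, 5, 6}.

1, 3, 4, 5, 6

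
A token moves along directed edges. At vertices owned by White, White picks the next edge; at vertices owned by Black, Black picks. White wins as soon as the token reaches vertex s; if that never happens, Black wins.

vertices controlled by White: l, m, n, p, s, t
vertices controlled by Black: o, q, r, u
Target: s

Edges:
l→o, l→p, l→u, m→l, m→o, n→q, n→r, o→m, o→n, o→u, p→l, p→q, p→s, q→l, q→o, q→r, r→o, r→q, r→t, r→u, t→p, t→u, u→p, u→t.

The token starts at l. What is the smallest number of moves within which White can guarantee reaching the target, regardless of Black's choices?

2

A0 = {s}
A1: add {p} — p (White) has p→s.
A2: add {l, t} — l (White) has l→p; t (White) has t→p.
l enters the attractor at level 2, so White can force the target in 2 moves from there.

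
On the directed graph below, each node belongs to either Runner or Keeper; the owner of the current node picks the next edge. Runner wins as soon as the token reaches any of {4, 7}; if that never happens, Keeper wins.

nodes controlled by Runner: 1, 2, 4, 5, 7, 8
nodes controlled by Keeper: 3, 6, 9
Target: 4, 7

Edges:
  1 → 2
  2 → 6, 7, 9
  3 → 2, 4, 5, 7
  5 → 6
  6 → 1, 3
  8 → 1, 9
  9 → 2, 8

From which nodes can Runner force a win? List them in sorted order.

A0 = {4, 7}
A1: add {2} — 2 (Runner) has 2→7.
A2: add {1} — 1 (Runner) has 1→2.
A3: add {8} — 8 (Runner) has 8→1.
A4: add {9} — 9 (Keeper): all of {2, 8} already in.
A5 = A4; e.g. 3 (Keeper) can still go to 5. Fixed point.
Runner's winning region = {1, 2, 4, 7, 8, 9}.

1, 2, 4, 7, 8, 9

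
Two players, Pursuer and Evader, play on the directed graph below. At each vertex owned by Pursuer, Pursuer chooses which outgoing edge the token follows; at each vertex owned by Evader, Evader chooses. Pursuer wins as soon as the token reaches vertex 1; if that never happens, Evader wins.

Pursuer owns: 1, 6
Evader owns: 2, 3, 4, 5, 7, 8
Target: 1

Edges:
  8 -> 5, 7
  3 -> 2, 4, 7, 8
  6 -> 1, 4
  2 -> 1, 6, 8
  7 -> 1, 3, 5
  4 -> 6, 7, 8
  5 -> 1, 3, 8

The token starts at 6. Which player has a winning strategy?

Pursuer

A0 = {1}
A1: add {6} — 6 (Pursuer) has 6→1.
A2 = A1; e.g. 2 (Evader) can still go to 8. Fixed point.
6 ∈ A1, so Pursuer can force the target.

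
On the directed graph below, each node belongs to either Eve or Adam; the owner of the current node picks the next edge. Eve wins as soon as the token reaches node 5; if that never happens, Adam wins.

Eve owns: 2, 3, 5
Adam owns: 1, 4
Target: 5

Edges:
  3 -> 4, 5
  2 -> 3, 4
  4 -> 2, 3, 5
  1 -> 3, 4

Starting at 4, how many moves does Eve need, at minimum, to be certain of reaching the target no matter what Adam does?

A0 = {5}
A1: add {3} — 3 (Eve) has 3→5.
A2: add {2} — 2 (Eve) has 2→3.
A3: add {4} — 4 (Adam): all of {2, 3, 5} already in.
4 enters the attractor at level 3, so Eve can force the target in 3 moves from there.

3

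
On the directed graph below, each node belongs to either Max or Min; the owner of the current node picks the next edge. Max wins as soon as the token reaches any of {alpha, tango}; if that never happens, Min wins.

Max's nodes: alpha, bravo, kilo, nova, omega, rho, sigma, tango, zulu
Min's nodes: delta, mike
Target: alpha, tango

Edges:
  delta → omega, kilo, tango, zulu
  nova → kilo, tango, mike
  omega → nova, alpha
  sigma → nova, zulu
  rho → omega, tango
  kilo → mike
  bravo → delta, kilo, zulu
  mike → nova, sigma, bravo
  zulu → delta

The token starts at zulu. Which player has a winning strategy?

A0 = {alpha, tango}
A1: add {nova, omega, rho} — nova (Max) has nova→tango; omega (Max) has omega→alpha; rho (Max) has rho→tango.
A2: add {sigma} — sigma (Max) has sigma→nova.
A3 = A2; e.g. delta (Min) can still go to kilo. Fixed point.
zulu never enters the attractor, so Min can avoid the target forever.

Min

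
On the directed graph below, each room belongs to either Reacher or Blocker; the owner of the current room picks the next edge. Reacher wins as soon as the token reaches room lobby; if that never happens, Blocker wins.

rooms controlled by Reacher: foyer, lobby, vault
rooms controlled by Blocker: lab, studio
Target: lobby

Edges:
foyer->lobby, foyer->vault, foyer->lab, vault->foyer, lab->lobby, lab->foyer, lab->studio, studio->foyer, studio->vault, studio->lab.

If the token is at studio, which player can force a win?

A0 = {lobby}
A1: add {foyer} — foyer (Reacher) has foyer→lobby.
A2: add {vault} — vault (Reacher) has vault→foyer.
A3 = A2; e.g. lab (Blocker) can still go to studio. Fixed point.
studio never enters the attractor, so Blocker can avoid the target forever.

Blocker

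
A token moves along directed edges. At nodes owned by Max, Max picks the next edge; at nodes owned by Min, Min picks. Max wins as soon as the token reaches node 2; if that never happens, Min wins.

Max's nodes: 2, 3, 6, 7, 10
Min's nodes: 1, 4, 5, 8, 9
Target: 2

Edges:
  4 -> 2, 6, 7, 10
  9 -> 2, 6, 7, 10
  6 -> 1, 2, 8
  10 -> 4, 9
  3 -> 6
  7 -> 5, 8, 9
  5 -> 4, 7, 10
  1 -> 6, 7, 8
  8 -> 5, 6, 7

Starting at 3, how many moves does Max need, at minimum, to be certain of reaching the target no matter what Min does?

A0 = {2}
A1: add {6} — 6 (Max) has 6→2.
A2: add {3} — 3 (Max) has 3→6.
A3 = A2; e.g. 1 (Min) can still go to 7. Fixed point.
3 enters the attractor at level 2, so Max can force the target in 2 moves from there.

2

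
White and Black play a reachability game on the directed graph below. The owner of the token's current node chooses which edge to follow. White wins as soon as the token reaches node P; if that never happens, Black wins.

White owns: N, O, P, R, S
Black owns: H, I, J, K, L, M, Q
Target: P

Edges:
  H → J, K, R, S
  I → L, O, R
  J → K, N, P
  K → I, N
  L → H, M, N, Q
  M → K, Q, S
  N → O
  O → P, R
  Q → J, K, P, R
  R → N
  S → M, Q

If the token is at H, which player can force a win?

A0 = {P}
A1: add {O} — O (White) has O→P.
A2: add {N} — N (White) has N→O.
A3: add {R} — R (White) has R→N.
A4 = A3; e.g. H (Black) can still go to J. Fixed point.
H never enters the attractor, so Black can avoid the target forever.

Black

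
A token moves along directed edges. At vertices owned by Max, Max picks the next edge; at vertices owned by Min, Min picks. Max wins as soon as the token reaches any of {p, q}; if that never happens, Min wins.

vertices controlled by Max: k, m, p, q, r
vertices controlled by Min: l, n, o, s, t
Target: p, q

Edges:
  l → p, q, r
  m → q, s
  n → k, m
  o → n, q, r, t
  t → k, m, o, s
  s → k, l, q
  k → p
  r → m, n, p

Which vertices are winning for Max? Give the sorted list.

k, l, m, n, p, q, r, s

A0 = {p, q}
A1: add {k, m, r} — k (Max) has k→p; m (Max) has m→q; r (Max) has r→p.
A2: add {l, n} — l (Min): all of {p, q, r} already in; n (Min): all of {k, m} already in.
A3: add {s} — s (Min): all of {k, l, q} already in.
A4 = A3; e.g. o (Min) can still go to t. Fixed point.
Max's winning region = {k, l, m, n, p, q, r, s}.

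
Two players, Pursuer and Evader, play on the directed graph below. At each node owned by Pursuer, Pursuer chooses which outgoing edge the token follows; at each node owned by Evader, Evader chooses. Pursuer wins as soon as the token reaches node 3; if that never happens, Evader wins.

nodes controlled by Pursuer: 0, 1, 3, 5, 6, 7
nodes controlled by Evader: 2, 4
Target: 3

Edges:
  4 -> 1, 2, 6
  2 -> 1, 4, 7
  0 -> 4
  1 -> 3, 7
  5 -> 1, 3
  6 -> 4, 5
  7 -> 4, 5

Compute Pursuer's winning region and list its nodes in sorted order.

A0 = {3}
A1: add {1, 5} — 1 (Pursuer) has 1→3; 5 (Pursuer) has 5→3.
A2: add {6, 7} — 6 (Pursuer) has 6→5; 7 (Pursuer) has 7→5.
A3 = A2; e.g. 0 (Pursuer) has no edge into A2. Fixed point.
Pursuer's winning region = {1, 3, 5, 6, 7}.

1, 3, 5, 6, 7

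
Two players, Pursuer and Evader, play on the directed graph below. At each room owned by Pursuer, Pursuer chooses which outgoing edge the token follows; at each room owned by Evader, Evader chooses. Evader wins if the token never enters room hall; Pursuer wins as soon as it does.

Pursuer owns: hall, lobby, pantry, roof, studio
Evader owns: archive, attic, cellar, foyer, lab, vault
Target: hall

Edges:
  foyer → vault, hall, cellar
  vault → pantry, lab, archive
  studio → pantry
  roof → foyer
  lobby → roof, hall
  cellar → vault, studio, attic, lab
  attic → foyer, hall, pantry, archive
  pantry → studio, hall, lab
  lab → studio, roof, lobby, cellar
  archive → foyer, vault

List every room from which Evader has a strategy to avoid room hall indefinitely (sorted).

A0 = {hall}
A1: add {lobby, pantry} — lobby (Pursuer) has lobby→hall; pantry (Pursuer) has pantry→hall.
A2: add {studio} — studio (Pursuer) has studio→pantry.
A3 = A2; e.g. foyer (Evader) can still go to vault. Fixed point.
Pursuer's attractor = {hall, lobby, pantry, studio}; Evader avoids the target exactly from the complement.

archive, attic, cellar, foyer, lab, roof, vault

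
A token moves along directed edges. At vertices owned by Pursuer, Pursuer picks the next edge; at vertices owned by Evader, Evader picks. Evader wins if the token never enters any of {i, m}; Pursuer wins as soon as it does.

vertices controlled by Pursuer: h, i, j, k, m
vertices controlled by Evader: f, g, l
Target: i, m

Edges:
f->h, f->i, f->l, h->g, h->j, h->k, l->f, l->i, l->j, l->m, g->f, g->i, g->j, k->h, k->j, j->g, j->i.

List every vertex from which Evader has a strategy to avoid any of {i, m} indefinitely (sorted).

f, g, l

A0 = {i, m}
A1: add {j} — j (Pursuer) has j→i.
A2: add {h, k} — h (Pursuer) has h→j; k (Pursuer) has k→j.
A3 = A2; e.g. f (Evader) can still go to l. Fixed point.
Pursuer's attractor = {h, i, j, k, m}; Evader avoids the target exactly from the complement.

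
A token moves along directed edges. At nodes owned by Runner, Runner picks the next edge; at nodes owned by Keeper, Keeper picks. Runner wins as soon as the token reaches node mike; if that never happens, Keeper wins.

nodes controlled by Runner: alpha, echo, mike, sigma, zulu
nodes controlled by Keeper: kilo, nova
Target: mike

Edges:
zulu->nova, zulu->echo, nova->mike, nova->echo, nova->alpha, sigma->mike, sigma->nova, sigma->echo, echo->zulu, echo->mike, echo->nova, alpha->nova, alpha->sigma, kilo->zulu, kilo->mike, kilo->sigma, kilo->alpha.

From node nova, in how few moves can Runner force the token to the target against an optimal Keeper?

3

A0 = {mike}
A1: add {echo, sigma} — sigma (Runner) has sigma→mike; echo (Runner) has echo→mike.
A2: add {alpha, zulu} — zulu (Runner) has zulu→echo; alpha (Runner) has alpha→sigma.
A3: add {kilo, nova} — nova (Keeper): all of {mike, echo, alpha} already in; kilo (Keeper): all of {zulu, mike, sigma, alpha} already in.
A3 = all vertices. Fixed point.
nova enters the attractor at level 3, so Runner can force the target in 3 moves from there.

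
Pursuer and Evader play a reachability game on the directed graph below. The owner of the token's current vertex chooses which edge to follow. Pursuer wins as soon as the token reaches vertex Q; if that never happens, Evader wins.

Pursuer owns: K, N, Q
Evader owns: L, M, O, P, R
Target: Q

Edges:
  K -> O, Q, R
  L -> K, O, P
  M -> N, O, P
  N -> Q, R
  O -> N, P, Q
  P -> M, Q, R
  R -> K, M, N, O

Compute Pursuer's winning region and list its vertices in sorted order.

K, N, Q

A0 = {Q}
A1: add {K, N} — K (Pursuer) has K→Q; N (Pursuer) has N→Q.
A2 = A1; e.g. L (Evader) can still go to O. Fixed point.
Pursuer's winning region = {K, N, Q}.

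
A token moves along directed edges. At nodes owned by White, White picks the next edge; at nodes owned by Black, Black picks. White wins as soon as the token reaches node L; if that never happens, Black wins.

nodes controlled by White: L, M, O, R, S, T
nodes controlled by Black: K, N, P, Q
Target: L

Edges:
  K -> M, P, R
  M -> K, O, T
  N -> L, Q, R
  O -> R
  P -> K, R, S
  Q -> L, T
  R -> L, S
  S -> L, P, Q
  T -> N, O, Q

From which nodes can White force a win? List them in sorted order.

A0 = {L}
A1: add {R, S} — R (White) has R→L; S (White) has S→L.
A2: add {O} — O (White) has O→R.
A3: add {M, T} — M (White) has M→O; T (White) has T→O.
A4: add {Q} — Q (Black): all of {L, T} already in.
A5: add {N} — N (Black): all of {L, Q, R} already in.
A6 = A5; e.g. K (Black) can still go to P. Fixed point.
White's winning region = {L, M, N, O, Q, R, S, T}.

L, M, N, O, Q, R, S, T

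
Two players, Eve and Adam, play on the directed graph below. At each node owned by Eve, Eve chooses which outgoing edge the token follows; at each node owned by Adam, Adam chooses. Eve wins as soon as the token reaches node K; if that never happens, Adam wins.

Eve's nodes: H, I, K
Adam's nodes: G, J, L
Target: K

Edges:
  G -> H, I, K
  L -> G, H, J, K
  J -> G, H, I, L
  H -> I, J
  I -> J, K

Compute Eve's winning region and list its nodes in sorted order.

A0 = {K}
A1: add {I} — I (Eve) has I→K.
A2: add {H} — H (Eve) has H→I.
A3: add {G} — G (Adam): all of {H, I, K} already in.
A4 = A3; e.g. J (Adam) can still go to L. Fixed point.
Eve's winning region = {G, H, I, K}.

G, H, I, K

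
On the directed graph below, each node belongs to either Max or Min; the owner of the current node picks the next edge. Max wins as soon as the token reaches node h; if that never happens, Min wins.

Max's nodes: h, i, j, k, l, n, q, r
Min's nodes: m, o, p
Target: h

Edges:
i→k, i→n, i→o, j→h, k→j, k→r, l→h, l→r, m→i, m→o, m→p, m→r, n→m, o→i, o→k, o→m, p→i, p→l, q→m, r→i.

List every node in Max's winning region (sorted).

h, i, j, k, l, p, r

A0 = {h}
A1: add {j, l} — j (Max) has j→h; l (Max) has l→h.
A2: add {k} — k (Max) has k→j.
A3: add {i} — i (Max) has i→k.
A4: add {p, r} — p (Min): all of {i, l} already in; r (Max) has r→i.
A5 = A4; e.g. m (Min) can still go to o. Fixed point.
Max's winning region = {h, i, j, k, l, p, r}.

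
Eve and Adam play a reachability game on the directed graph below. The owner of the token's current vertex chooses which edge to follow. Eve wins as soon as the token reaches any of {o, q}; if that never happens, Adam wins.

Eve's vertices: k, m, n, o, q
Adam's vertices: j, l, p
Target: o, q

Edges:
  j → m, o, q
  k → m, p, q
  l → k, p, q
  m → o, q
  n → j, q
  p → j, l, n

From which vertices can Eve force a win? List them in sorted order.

j, k, m, n, o, q

A0 = {o, q}
A1: add {k, m, n} — k (Eve) has k→q; m (Eve) has m→o; n (Eve) has n→q.
A2: add {j} — j (Adam): all of {m, o, q} already in.
A3 = A2; e.g. l (Adam) can still go to p. Fixed point.
Eve's winning region = {j, k, m, n, o, q}.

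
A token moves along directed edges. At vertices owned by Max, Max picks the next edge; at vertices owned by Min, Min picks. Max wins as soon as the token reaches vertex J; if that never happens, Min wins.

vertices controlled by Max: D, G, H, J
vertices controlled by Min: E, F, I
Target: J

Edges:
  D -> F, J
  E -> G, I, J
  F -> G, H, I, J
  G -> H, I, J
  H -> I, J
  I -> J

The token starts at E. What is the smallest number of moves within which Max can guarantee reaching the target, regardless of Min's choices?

A0 = {J}
A1: add {D, G, H, I} — D (Max) has D→J; G (Max) has G→J; H (Max) has H→J; I (Min): all of {J} already in.
A2: add {E, F} — E (Min): all of {G, I, J} already in; F (Min): all of {G, H, I, J} already in.
A2 = all vertices. Fixed point.
E enters the attractor at level 2, so Max can force the target in 2 moves from there.

2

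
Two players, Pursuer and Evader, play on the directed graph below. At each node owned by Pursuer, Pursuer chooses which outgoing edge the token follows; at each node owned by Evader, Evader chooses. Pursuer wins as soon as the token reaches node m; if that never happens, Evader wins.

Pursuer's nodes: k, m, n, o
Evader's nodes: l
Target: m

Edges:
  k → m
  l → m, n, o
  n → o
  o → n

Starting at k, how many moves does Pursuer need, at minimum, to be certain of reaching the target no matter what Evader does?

A0 = {m}
A1: add {k} — k (Pursuer) has k→m.
A2 = A1; e.g. l (Evader) can still go to n. Fixed point.
k enters the attractor at level 1, so Pursuer can force the target in 1 move from there.

1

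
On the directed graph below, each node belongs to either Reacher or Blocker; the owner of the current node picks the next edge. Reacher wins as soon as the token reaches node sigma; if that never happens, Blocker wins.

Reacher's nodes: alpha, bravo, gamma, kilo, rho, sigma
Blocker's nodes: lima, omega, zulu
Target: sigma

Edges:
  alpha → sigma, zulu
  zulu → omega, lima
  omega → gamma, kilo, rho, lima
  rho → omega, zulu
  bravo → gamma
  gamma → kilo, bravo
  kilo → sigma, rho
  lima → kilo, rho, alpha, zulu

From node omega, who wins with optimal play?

A0 = {sigma}
A1: add {alpha, kilo} — kilo (Reacher) has kilo→sigma; alpha (Reacher) has alpha→sigma.
A2: add {gamma} — gamma (Reacher) has gamma→kilo.
A3: add {bravo} — bravo (Reacher) has bravo→gamma.
A4 = A3; e.g. omega (Blocker) can still go to rho. Fixed point.
omega never enters the attractor, so Blocker can avoid the target forever.

Blocker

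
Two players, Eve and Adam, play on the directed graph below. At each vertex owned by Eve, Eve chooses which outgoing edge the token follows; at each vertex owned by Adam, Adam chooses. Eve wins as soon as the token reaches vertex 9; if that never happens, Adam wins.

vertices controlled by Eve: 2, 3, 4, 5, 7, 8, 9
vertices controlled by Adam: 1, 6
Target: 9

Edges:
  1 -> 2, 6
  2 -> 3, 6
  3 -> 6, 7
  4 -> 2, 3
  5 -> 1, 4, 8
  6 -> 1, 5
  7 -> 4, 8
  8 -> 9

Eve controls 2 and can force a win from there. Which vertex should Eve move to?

3

A0 = {9}
A1: add {8} — 8 (Eve) has 8→9.
A2: add {5, 7} — 5 (Eve) has 5→8; 7 (Eve) has 7→8.
A3: add {3} — 3 (Eve) has 3→7.
A4: add {2, 4} — 2 (Eve) has 2→3; 4 (Eve) has 4→3.
A5 = A4; e.g. 1 (Adam) can still go to 6. Fixed point.
From 2, successor 3 is in the attractor (rank 3); the other successor 6 is not.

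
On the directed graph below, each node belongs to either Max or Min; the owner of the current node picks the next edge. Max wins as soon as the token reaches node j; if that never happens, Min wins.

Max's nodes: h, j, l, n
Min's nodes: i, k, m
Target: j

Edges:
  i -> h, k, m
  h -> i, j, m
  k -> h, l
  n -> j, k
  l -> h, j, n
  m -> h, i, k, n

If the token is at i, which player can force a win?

Min

A0 = {j}
A1: add {h, l, n} — h (Max) has h→j; l (Max) has l→j; n (Max) has n→j.
A2: add {k} — k (Min): all of {h, l} already in.
A3 = A2; e.g. i (Min) can still go to m. Fixed point.
i never enters the attractor, so Min can avoid the target forever.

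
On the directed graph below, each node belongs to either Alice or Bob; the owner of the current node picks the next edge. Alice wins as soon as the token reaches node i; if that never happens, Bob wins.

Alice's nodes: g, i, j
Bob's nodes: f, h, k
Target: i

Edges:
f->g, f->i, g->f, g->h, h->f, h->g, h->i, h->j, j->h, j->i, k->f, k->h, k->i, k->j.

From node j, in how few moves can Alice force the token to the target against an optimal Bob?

A0 = {i}
A1: add {j} — j (Alice) has j→i.
A2 = A1; e.g. f (Bob) can still go to g. Fixed point.
j enters the attractor at level 1, so Alice can force the target in 1 move from there.

1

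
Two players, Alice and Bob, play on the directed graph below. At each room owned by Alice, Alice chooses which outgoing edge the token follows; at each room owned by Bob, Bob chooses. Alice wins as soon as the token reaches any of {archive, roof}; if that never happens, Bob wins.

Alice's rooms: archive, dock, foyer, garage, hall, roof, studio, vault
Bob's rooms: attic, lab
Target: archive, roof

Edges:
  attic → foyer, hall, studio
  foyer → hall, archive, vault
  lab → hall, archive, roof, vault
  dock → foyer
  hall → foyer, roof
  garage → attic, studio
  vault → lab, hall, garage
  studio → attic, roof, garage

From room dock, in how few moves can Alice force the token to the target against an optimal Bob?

2

A0 = {archive, roof}
A1: add {foyer, hall, studio} — foyer (Alice) has foyer→archive; hall (Alice) has hall→roof; studio (Alice) has studio→roof.
A2: add {attic, dock, garage, vault} — attic (Bob): all of {foyer, hall, studio} already in; dock (Alice) has dock→foyer; garage (Alice) has garage→studio; vault (Alice) has vault→hall.
dock enters the attractor at level 2, so Alice can force the target in 2 moves from there.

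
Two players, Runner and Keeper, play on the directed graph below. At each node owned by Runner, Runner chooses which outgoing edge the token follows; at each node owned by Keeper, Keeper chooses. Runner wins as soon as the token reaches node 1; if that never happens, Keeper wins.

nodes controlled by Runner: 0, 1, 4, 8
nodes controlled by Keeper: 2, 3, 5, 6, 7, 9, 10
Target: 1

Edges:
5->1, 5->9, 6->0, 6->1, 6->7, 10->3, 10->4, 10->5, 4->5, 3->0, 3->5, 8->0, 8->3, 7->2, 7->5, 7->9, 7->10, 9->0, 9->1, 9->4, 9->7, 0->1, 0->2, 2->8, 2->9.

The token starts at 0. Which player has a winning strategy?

A0 = {1}
A1: add {0} — 0 (Runner) has 0→1.
0 ∈ A1, so Runner can force the target.

Runner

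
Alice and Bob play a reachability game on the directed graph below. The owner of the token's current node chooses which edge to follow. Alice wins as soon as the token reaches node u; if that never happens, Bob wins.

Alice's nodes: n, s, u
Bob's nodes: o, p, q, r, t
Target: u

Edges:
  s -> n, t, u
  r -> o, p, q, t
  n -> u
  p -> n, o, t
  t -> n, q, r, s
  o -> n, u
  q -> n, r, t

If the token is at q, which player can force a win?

Bob

A0 = {u}
A1: add {n, s} — n (Alice) has n→u; s (Alice) has s→u.
A2: add {o} — o (Bob): all of {n, u} already in.
A3 = A2; e.g. p (Bob) can still go to t. Fixed point.
q never enters the attractor, so Bob can avoid the target forever.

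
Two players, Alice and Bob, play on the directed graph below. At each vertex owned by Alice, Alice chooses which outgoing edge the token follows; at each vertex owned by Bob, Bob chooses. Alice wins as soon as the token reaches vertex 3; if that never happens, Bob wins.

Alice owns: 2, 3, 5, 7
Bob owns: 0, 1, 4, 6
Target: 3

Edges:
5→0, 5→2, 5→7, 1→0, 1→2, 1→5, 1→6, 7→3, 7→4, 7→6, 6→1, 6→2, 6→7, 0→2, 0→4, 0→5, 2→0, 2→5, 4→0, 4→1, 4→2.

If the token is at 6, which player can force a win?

Bob

A0 = {3}
A1: add {7} — 7 (Alice) has 7→3.
A2: add {5} — 5 (Alice) has 5→7.
A3: add {2} — 2 (Alice) has 2→5.
A4 = A3; e.g. 0 (Bob) can still go to 4. Fixed point.
6 never enters the attractor, so Bob can avoid the target forever.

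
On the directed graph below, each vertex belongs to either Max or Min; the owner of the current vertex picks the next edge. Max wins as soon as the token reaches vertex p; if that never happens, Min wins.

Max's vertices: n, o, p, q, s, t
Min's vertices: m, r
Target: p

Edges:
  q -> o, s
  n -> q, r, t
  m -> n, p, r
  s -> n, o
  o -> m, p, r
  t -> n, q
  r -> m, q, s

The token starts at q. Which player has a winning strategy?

A0 = {p}
A1: add {o} — o (Max) has o→p.
A2: add {q, s} — q (Max) has q→o; s (Max) has s→o.
q ∈ A2, so Max can force the target.

Max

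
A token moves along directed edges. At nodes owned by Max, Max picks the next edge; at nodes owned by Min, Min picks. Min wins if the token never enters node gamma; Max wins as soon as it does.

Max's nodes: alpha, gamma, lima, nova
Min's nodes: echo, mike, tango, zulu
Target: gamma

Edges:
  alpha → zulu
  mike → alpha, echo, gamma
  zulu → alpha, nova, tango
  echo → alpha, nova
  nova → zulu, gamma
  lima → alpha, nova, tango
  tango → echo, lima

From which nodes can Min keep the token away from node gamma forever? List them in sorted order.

alpha, echo, mike, tango, zulu

A0 = {gamma}
A1: add {nova} — nova (Max) has nova→gamma.
A2: add {lima} — lima (Max) has lima→nova.
A3 = A2; e.g. alpha (Max) has no edge into A2. Fixed point.
Max's attractor = {gamma, lima, nova}; Min avoids the target exactly from the complement.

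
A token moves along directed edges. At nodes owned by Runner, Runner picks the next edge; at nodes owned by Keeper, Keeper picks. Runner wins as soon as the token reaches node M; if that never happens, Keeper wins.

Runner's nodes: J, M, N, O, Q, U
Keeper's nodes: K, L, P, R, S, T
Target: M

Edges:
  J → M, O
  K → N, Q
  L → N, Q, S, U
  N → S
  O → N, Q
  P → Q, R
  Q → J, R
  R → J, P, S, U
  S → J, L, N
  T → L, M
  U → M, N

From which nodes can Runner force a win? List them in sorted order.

J, M, O, Q, U

A0 = {M}
A1: add {J, U} — J (Runner) has J→M; U (Runner) has U→M.
A2: add {Q} — Q (Runner) has Q→J.
A3: add {O} — O (Runner) has O→Q.
A4 = A3; e.g. K (Keeper) can still go to N. Fixed point.
Runner's winning region = {J, M, O, Q, U}.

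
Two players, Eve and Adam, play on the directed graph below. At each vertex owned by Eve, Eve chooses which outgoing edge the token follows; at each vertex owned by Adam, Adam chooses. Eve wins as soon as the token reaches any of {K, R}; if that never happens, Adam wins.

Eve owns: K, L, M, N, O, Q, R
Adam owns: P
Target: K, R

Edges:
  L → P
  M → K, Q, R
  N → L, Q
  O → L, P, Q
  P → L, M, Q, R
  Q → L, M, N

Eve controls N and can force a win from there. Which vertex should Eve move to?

A0 = {K, R}
A1: add {M} — M (Eve) has M→K.
A2: add {Q} — Q (Eve) has Q→M.
A3: add {N, O} — N (Eve) has N→Q; O (Eve) has O→Q.
A4 = A3; e.g. L (Eve) has no edge into A3. Fixed point.
From N, successor Q is in the attractor (rank 2); the other successor L is not.

Q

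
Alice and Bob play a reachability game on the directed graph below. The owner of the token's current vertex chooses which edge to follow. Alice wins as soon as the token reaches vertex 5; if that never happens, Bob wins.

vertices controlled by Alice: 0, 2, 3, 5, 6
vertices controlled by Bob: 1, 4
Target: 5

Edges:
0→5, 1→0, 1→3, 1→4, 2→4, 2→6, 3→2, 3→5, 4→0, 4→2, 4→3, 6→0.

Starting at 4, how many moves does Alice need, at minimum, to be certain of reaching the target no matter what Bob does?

4

A0 = {5}
A1: add {0, 3} — 0 (Alice) has 0→5; 3 (Alice) has 3→5.
A2: add {6} — 6 (Alice) has 6→0.
A3: add {2} — 2 (Alice) has 2→6.
A4: add {4} — 4 (Bob): all of {0, 2, 3} already in.
4 enters the attractor at level 4, so Alice can force the target in 4 moves from there.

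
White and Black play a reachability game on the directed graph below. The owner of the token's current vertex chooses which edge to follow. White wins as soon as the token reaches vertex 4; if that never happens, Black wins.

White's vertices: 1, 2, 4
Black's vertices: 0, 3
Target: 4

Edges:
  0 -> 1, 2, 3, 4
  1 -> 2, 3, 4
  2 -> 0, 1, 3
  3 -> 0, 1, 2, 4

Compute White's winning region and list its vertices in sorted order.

1, 2, 4

A0 = {4}
A1: add {1} — 1 (White) has 1→4.
A2: add {2} — 2 (White) has 2→1.
A3 = A2; e.g. 0 (Black) can still go to 3. Fixed point.
White's winning region = {1, 2, 4}.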